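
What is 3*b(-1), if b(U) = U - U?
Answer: 0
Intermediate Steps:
b(U) = 0
3*b(-1) = 3*0 = 0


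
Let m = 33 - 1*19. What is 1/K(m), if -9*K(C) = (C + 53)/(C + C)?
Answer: -252/67 ≈ -3.7612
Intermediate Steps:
m = 14 (m = 33 - 19 = 14)
K(C) = -(53 + C)/(18*C) (K(C) = -(C + 53)/(9*(C + C)) = -(53 + C)/(9*(2*C)) = -(53 + C)*1/(2*C)/9 = -(53 + C)/(18*C))
1/K(m) = 1/((1/18)*(-53 - 1*14)/14) = 1/((1/18)*(1/14)*(-53 - 14)) = 1/((1/18)*(1/14)*(-67)) = 1/(-67/252) = -252/67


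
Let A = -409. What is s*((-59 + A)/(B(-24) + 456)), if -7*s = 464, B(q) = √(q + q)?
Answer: 2062944/30331 - 18096*I*√3/30331 ≈ 68.014 - 1.0334*I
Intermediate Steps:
B(q) = √2*√q (B(q) = √(2*q) = √2*√q)
s = -464/7 (s = -⅐*464 = -464/7 ≈ -66.286)
s*((-59 + A)/(B(-24) + 456)) = -464*(-59 - 409)/(7*(√2*√(-24) + 456)) = -(-217152)/(7*(√2*(2*I*√6) + 456)) = -(-217152)/(7*(4*I*√3 + 456)) = -(-217152)/(7*(456 + 4*I*√3)) = 217152/(7*(456 + 4*I*√3))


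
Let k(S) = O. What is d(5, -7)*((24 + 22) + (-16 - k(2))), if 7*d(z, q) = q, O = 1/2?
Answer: -59/2 ≈ -29.500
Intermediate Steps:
O = 1/2 ≈ 0.50000
k(S) = 1/2
d(z, q) = q/7
d(5, -7)*((24 + 22) + (-16 - k(2))) = ((1/7)*(-7))*((24 + 22) + (-16 - 1*1/2)) = -(46 + (-16 - 1/2)) = -(46 - 33/2) = -1*59/2 = -59/2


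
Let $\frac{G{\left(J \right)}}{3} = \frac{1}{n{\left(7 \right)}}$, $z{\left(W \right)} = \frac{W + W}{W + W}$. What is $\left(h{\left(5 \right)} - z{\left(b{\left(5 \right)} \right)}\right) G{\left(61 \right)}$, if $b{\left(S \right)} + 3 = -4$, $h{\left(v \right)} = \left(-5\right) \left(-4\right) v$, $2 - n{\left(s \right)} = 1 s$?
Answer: $- \frac{297}{5} \approx -59.4$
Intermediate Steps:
$n{\left(s \right)} = 2 - s$ ($n{\left(s \right)} = 2 - 1 s = 2 - s$)
$h{\left(v \right)} = 20 v$
$b{\left(S \right)} = -7$ ($b{\left(S \right)} = -3 - 4 = -7$)
$z{\left(W \right)} = 1$ ($z{\left(W \right)} = \frac{2 W}{2 W} = 2 W \frac{1}{2 W} = 1$)
$G{\left(J \right)} = - \frac{3}{5}$ ($G{\left(J \right)} = \frac{3}{2 - 7} = \frac{3}{-5} = 3 \left(- \frac{1}{5}\right) = - \frac{3}{5}$)
$\left(h{\left(5 \right)} - z{\left(b{\left(5 \right)} \right)}\right) G{\left(61 \right)} = \left(20 \cdot 5 - 1\right) \left(- \frac{3}{5}\right) = \left(100 - 1\right) \left(- \frac{3}{5}\right) = 99 \left(- \frac{3}{5}\right) = - \frac{297}{5}$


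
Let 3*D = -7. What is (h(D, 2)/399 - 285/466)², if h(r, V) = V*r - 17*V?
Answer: 156183830401/311143071204 ≈ 0.50197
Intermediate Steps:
D = -7/3 (D = (⅓)*(-7) = -7/3 ≈ -2.3333)
h(r, V) = -17*V + V*r
(h(D, 2)/399 - 285/466)² = ((2*(-17 - 7/3))/399 - 285/466)² = ((2*(-58/3))*(1/399) - 285*1/466)² = (-116/3*1/399 - 285/466)² = (-116/1197 - 285/466)² = (-395201/557802)² = 156183830401/311143071204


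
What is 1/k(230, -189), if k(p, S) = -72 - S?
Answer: 1/117 ≈ 0.0085470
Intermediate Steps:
1/k(230, -189) = 1/(-72 - 1*(-189)) = 1/(-72 + 189) = 1/117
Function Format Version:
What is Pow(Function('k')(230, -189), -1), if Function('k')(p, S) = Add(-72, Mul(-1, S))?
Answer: Rational(1, 117) ≈ 0.0085470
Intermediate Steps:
Pow(Function('k')(230, -189), -1) = Pow(Add(-72, Mul(-1, -189)), -1) = Pow(Add(-72, 189), -1) = Pow(117, -1) = Rational(1, 117)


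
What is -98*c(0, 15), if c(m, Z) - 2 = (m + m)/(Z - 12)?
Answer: -196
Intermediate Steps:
c(m, Z) = 2 + 2*m/(-12 + Z) (c(m, Z) = 2 + (m + m)/(Z - 12) = 2 + (2*m)/(-12 + Z) = 2 + 2*m/(-12 + Z))
-98*c(0, 15) = -196*(-12 + 15 + 0)/(-12 + 15) = -196*3/3 = -98*2 = -196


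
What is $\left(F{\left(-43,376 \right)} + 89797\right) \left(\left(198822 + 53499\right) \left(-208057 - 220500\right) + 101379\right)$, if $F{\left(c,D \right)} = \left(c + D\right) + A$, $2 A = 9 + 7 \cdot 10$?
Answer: $-9750373331706351$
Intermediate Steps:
$A = \frac{79}{2}$ ($A = \frac{9 + 7 \cdot 10}{2} = \frac{9 + 70}{2} = \frac{1}{2} \cdot 79 = \frac{79}{2} \approx 39.5$)
$F{\left(c,D \right)} = \frac{79}{2} + D + c$ ($F{\left(c,D \right)} = \left(c + D\right) + \frac{79}{2} = \left(D + c\right) + \frac{79}{2} = \frac{79}{2} + D + c$)
$\left(F{\left(-43,376 \right)} + 89797\right) \left(\left(198822 + 53499\right) \left(-208057 - 220500\right) + 101379\right) = \left(\left(\frac{79}{2} + 376 - 43\right) + 89797\right) \left(\left(198822 + 53499\right) \left(-208057 - 220500\right) + 101379\right) = \left(\frac{745}{2} + 89797\right) \left(252321 \left(-208057 - 220500\right) + 101379\right) = \frac{180339 \left(252321 \left(-208057 - 220500\right) + 101379\right)}{2} = \frac{180339 \left(252321 \left(-428557\right) + 101379\right)}{2} = \frac{180339 \left(-108133930797 + 101379\right)}{2} = \frac{180339}{2} \left(-108133829418\right) = -9750373331706351$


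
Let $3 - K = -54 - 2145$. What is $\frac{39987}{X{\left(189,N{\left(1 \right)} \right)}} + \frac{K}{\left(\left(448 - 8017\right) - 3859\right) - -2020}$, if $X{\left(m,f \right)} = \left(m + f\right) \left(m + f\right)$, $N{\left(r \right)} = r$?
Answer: $\frac{12362729}{14151200} \approx 0.87362$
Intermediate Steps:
$X{\left(m,f \right)} = \left(f + m\right)^{2}$ ($X{\left(m,f \right)} = \left(f + m\right) \left(f + m\right) = \left(f + m\right)^{2}$)
$K = 2202$ ($K = 3 - \left(-54 - 2145\right) = 3 - -2199 = 3 + 2199 = 2202$)
$\frac{39987}{X{\left(189,N{\left(1 \right)} \right)}} + \frac{K}{\left(\left(448 - 8017\right) - 3859\right) - -2020} = \frac{39987}{\left(1 + 189\right)^{2}} + \frac{2202}{\left(\left(448 - 8017\right) - 3859\right) - -2020} = \frac{39987}{190^{2}} + \frac{2202}{\left(-7569 - 3859\right) + 2020} = \frac{39987}{36100} + \frac{2202}{-11428 + 2020} = 39987 \cdot \frac{1}{36100} + \frac{2202}{-9408} = \frac{39987}{36100} + 2202 \left(- \frac{1}{9408}\right) = \frac{39987}{36100} - \frac{367}{1568} = \frac{12362729}{14151200}$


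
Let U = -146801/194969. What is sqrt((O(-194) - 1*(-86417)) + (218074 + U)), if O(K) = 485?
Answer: sqrt(11592996911597767)/194969 ≈ 552.25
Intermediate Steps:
U = -146801/194969 (U = -146801*1/194969 = -146801/194969 ≈ -0.75294)
sqrt((O(-194) - 1*(-86417)) + (218074 + U)) = sqrt((485 - 1*(-86417)) + (218074 - 146801/194969)) = sqrt((485 + 86417) + 42517522905/194969) = sqrt(86902 + 42517522905/194969) = sqrt(59460718943/194969) = sqrt(11592996911597767)/194969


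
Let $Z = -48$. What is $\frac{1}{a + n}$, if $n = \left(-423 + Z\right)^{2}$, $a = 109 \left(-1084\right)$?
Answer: $\frac{1}{103685} \approx 9.6446 \cdot 10^{-6}$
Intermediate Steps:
$a = -118156$
$n = 221841$ ($n = \left(-423 - 48\right)^{2} = \left(-471\right)^{2} = 221841$)
$\frac{1}{a + n} = \frac{1}{-118156 + 221841} = \frac{1}{103685}$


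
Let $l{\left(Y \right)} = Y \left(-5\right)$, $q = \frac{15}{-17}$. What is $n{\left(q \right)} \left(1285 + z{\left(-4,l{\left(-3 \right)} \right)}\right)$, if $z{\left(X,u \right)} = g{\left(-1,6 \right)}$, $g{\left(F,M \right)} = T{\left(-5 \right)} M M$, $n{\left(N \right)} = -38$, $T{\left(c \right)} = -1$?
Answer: $-47462$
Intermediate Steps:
$q = - \frac{15}{17}$ ($q = 15 \left(- \frac{1}{17}\right) = - \frac{15}{17} \approx -0.88235$)
$l{\left(Y \right)} = - 5 Y$
$g{\left(F,M \right)} = - M^{2}$ ($g{\left(F,M \right)} = - M M = - M^{2}$)
$z{\left(X,u \right)} = -36$ ($z{\left(X,u \right)} = - 6^{2} = \left(-1\right) 36 = -36$)
$n{\left(q \right)} \left(1285 + z{\left(-4,l{\left(-3 \right)} \right)}\right) = - 38 \left(1285 - 36\right) = \left(-38\right) 1249 = -47462$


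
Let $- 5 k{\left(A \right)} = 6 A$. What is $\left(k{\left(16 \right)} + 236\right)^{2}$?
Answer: $\frac{1175056}{25} \approx 47002.0$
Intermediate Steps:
$k{\left(A \right)} = - \frac{6 A}{5}$
$\left(k{\left(16 \right)} + 236\right)^{2} = \left(\left(- \frac{6}{5}\right) 16 + 236\right)^{2} = \left(- \frac{96}{5} + 236\right)^{2} = \left(\frac{1084}{5}\right)^{2} = \frac{1175056}{25}$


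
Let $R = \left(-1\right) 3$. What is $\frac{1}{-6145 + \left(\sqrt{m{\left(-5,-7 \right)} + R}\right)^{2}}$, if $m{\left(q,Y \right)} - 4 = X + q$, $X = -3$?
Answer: $- \frac{1}{6152} \approx -0.00016255$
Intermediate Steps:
$m{\left(q,Y \right)} = 1 + q$ ($m{\left(q,Y \right)} = 4 + \left(-3 + q\right) = 1 + q$)
$R = -3$
$\frac{1}{-6145 + \left(\sqrt{m{\left(-5,-7 \right)} + R}\right)^{2}} = \frac{1}{-6145 + \left(\sqrt{\left(1 - 5\right) - 3}\right)^{2}} = \frac{1}{-6145 + \left(\sqrt{-4 - 3}\right)^{2}} = \frac{1}{-6145 + \left(\sqrt{-7}\right)^{2}} = \frac{1}{-6145 + \left(i \sqrt{7}\right)^{2}} = \frac{1}{-6145 - 7} = \frac{1}{-6152} = - \frac{1}{6152}$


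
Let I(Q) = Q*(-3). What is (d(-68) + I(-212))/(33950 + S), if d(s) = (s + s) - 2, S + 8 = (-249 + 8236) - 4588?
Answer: 166/12447 ≈ 0.013337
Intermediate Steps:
S = 3391 (S = -8 + ((-249 + 8236) - 4588) = -8 + (7987 - 4588) = -8 + 3399 = 3391)
I(Q) = -3*Q
d(s) = -2 + 2*s (d(s) = 2*s - 2 = -2 + 2*s)
(d(-68) + I(-212))/(33950 + S) = ((-2 + 2*(-68)) - 3*(-212))/(33950 + 3391) = ((-2 - 136) + 636)/37341 = (-138 + 636)*(1/37341) = 498*(1/37341) = 166/12447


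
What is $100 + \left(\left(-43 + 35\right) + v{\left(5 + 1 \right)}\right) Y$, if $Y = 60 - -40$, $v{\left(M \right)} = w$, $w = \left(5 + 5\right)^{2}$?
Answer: $9300$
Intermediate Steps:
$w = 100$ ($w = 10^{2} = 100$)
$v{\left(M \right)} = 100$
$Y = 100$ ($Y = 60 + 40 = 100$)
$100 + \left(\left(-43 + 35\right) + v{\left(5 + 1 \right)}\right) Y = 100 + \left(\left(-43 + 35\right) + 100\right) 100 = 100 + \left(-8 + 100\right) 100 = 100 + 92 \cdot 100 = 100 + 9200 = 9300$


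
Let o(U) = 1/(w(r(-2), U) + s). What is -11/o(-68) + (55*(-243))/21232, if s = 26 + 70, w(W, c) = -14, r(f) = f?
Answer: -19164629/21232 ≈ -902.63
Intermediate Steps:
s = 96
o(U) = 1/82 (o(U) = 1/(-14 + 96) = 1/82)
-11/o(-68) + (55*(-243))/21232 = -11/1/82 + (55*(-243))/21232 = -11*82 - 13365*1/21232 = -902 - 13365/21232 = -19164629/21232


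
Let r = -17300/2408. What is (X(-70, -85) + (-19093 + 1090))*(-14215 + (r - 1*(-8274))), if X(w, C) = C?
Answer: 4626402644/43 ≈ 1.0759e+8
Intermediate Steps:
r = -4325/602 (r = -17300*1/2408 = -4325/602 ≈ -7.1844)
(X(-70, -85) + (-19093 + 1090))*(-14215 + (r - 1*(-8274))) = (-85 + (-19093 + 1090))*(-14215 + (-4325/602 - 1*(-8274))) = (-85 - 18003)*(-14215 + (-4325/602 + 8274)) = -18088*(-14215 + 4976623/602) = -18088*(-3580807/602) = 4626402644/43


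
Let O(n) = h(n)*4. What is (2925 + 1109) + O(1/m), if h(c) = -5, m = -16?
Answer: 4014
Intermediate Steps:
O(n) = -20 (O(n) = -5*4 = -20)
(2925 + 1109) + O(1/m) = (2925 + 1109) - 20 = 4034 - 20 = 4014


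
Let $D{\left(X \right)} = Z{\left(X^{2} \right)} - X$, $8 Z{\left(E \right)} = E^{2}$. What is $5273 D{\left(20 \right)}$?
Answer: $105354540$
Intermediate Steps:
$Z{\left(E \right)} = \frac{E^{2}}{8}$
$D{\left(X \right)} = - X + \frac{X^{4}}{8}$ ($D{\left(X \right)} = \frac{\left(X^{2}\right)^{2}}{8} - X = \frac{X^{4}}{8} - X = - X + \frac{X^{4}}{8}$)
$5273 D{\left(20 \right)} = 5273 \left(\left(-1\right) 20 + \frac{20^{4}}{8}\right) = 5273 \left(-20 + \frac{1}{8} \cdot 160000\right) = 5273 \left(-20 + 20000\right) = 5273 \cdot 19980 = 105354540$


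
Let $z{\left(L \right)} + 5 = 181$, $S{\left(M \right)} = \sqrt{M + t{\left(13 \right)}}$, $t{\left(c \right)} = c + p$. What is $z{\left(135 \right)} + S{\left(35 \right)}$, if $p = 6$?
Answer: $176 + 3 \sqrt{6} \approx 183.35$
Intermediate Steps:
$t{\left(c \right)} = 6 + c$ ($t{\left(c \right)} = c + 6 = 6 + c$)
$S{\left(M \right)} = \sqrt{19 + M}$ ($S{\left(M \right)} = \sqrt{M + \left(6 + 13\right)} = \sqrt{M + 19} = \sqrt{19 + M}$)
$z{\left(L \right)} = 176$ ($z{\left(L \right)} = -5 + 181 = 176$)
$z{\left(135 \right)} + S{\left(35 \right)} = 176 + \sqrt{19 + 35} = 176 + \sqrt{54} = 176 + 3 \sqrt{6}$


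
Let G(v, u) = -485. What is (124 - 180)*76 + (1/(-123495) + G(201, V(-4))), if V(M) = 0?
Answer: -585489796/123495 ≈ -4741.0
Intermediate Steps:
(124 - 180)*76 + (1/(-123495) + G(201, V(-4))) = (124 - 180)*76 + (1/(-123495) - 485) = -56*76 + (-1/123495 - 485) = -4256 - 59895076/123495 = -585489796/123495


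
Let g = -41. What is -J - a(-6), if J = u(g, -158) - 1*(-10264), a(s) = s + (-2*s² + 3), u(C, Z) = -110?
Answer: -10079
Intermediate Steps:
a(s) = 3 + s - 2*s² (a(s) = s + (3 - 2*s²) = 3 + s - 2*s²)
J = 10154 (J = -110 - 1*(-10264) = -110 + 10264 = 10154)
-J - a(-6) = -1*10154 - (3 - 6 - 2*(-6)²) = -10154 - (3 - 6 - 2*36) = -10154 - (3 - 6 - 72) = -10154 - 1*(-75) = -10154 + 75 = -10079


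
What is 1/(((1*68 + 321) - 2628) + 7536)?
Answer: 1/5297 ≈ 0.00018879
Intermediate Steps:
1/(((1*68 + 321) - 2628) + 7536) = 1/(((68 + 321) - 2628) + 7536) = 1/((389 - 2628) + 7536) = 1/(-2239 + 7536) = 1/5297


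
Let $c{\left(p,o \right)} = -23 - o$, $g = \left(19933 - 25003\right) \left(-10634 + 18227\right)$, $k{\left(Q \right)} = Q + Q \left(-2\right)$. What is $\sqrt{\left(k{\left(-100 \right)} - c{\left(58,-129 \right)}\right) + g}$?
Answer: $2 i \sqrt{9624129} \approx 6204.6 i$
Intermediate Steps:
$k{\left(Q \right)} = - Q$ ($k{\left(Q \right)} = Q - 2 Q = - Q$)
$g = -38496510$ ($g = \left(-5070\right) 7593 = -38496510$)
$\sqrt{\left(k{\left(-100 \right)} - c{\left(58,-129 \right)}\right) + g} = \sqrt{\left(\left(-1\right) \left(-100\right) - \left(-23 - -129\right)\right) - 38496510} = \sqrt{\left(100 - \left(-23 + 129\right)\right) - 38496510} = \sqrt{\left(100 - 106\right) - 38496510} = \sqrt{-6 - 38496510} = \sqrt{-38496516} = 2 i \sqrt{9624129}$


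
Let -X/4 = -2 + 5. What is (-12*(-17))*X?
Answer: -2448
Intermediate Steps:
X = -12 (X = -4*(-2 + 5) = -4*3 = -12)
(-12*(-17))*X = -12*(-17)*(-12) = 204*(-12) = -2448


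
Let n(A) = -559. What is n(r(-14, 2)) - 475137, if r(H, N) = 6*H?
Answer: -475696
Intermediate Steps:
n(r(-14, 2)) - 475137 = -559 - 475137 = -475696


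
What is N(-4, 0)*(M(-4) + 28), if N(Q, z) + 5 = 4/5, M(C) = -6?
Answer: -462/5 ≈ -92.400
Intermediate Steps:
N(Q, z) = -21/5 (N(Q, z) = -5 + 4/5 = -21/5)
N(-4, 0)*(M(-4) + 28) = -21*(-6 + 28)/5 = -21/5*22 = -462/5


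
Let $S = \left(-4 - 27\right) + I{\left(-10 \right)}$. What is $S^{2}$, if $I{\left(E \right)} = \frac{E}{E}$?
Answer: $900$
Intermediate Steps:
$I{\left(E \right)} = 1$
$S = -30$ ($S = \left(-4 - 27\right) + 1 = -31 + 1 = -30$)
$S^{2} = \left(-30\right)^{2} = 900$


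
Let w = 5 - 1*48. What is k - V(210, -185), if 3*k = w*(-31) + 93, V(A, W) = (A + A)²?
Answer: -527774/3 ≈ -1.7592e+5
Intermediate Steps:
V(A, W) = 4*A² (V(A, W) = (2*A)² = 4*A²)
w = -43 (w = 5 - 48 = -43)
k = 1426/3 (k = (-43*(-31) + 93)/3 = (1333 + 93)/3 = (⅓)*1426 = 1426/3 ≈ 475.33)
k - V(210, -185) = 1426/3 - 4*210² = 1426/3 - 4*44100 = 1426/3 - 1*176400 = 1426/3 - 176400 = -527774/3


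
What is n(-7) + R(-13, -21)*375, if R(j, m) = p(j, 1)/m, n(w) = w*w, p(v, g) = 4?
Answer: -157/7 ≈ -22.429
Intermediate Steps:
n(w) = w²
R(j, m) = 4/m
n(-7) + R(-13, -21)*375 = (-7)² + (4/(-21))*375 = 49 + (4*(-1/21))*375 = 49 - 4/21*375 = 49 - 500/7 = -157/7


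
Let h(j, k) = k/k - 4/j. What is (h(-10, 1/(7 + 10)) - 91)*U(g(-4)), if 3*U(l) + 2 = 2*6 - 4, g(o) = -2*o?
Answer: -896/5 ≈ -179.20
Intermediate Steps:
h(j, k) = 1 - 4/j
U(l) = 2 (U(l) = -2/3 + (2*6 - 4)/3 = -2/3 + (12 - 4)/3 = -2/3 + (1/3)*8 = -2/3 + 8/3 = 2)
(h(-10, 1/(7 + 10)) - 91)*U(g(-4)) = ((-4 - 10)/(-10) - 91)*2 = (-1/10*(-14) - 91)*2 = (7/5 - 91)*2 = -448/5*2 = -896/5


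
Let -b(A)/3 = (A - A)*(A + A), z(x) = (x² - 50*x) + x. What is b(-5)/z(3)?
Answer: 0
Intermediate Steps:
z(x) = x² - 49*x
b(A) = 0 (b(A) = -3*(A - A)*(A + A) = -0*2*A = -3*0 = 0)
b(-5)/z(3) = 0/((3*(-49 + 3))) = 0/((3*(-46))) = 0/(-138) = 0*(-1/138) = 0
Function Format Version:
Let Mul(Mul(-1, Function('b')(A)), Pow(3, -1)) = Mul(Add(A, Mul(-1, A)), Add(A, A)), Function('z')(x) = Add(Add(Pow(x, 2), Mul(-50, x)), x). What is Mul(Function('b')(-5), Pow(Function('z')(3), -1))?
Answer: 0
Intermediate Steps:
Function('z')(x) = Add(Pow(x, 2), Mul(-49, x))
Function('b')(A) = 0 (Function('b')(A) = Mul(-3, Mul(Add(A, Mul(-1, A)), Add(A, A))) = Mul(-3, Mul(0, Mul(2, A))) = Mul(-3, 0) = 0)
Mul(Function('b')(-5), Pow(Function('z')(3), -1)) = Mul(0, Pow(Mul(3, Add(-49, 3)), -1)) = Mul(0, Pow(Mul(3, -46), -1)) = Mul(0, Pow(-138, -1)) = Mul(0, Rational(-1, 138)) = 0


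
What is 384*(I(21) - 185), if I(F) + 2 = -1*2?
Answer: -72576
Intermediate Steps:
I(F) = -4 (I(F) = -2 - 1*2 = -2 - 2 = -4)
384*(I(21) - 185) = 384*(-4 - 185) = 384*(-189) = -72576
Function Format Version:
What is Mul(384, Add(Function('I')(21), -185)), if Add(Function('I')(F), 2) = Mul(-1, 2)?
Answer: -72576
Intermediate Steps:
Function('I')(F) = -4 (Function('I')(F) = Add(-2, Mul(-1, 2)) = Add(-2, -2) = -4)
Mul(384, Add(Function('I')(21), -185)) = Mul(384, Add(-4, -185)) = Mul(384, -189) = -72576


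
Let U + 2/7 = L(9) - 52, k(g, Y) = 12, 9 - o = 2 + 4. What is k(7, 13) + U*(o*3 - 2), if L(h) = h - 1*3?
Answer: -312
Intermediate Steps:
L(h) = -3 + h (L(h) = h - 3 = -3 + h)
o = 3 (o = 9 - (2 + 4) = 9 - 1*6 = 9 - 6 = 3)
U = -324/7 (U = -2/7 + ((-3 + 9) - 52) = -2/7 + (6 - 52) = -2/7 - 46 = -324/7 ≈ -46.286)
k(7, 13) + U*(o*3 - 2) = 12 - 324*(3*3 - 2)/7 = 12 - 324*(9 - 2)/7 = 12 - 324/7*7 = 12 - 324 = -312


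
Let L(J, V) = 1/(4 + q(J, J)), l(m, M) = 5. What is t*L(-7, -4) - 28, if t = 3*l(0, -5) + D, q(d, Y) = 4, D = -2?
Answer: -211/8 ≈ -26.375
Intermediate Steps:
t = 13 (t = 3*5 - 2 = 15 - 2 = 13)
L(J, V) = ⅛ (L(J, V) = 1/(4 + 4) = 1/8 = ⅛)
t*L(-7, -4) - 28 = 13*(⅛) - 28 = 13/8 - 28 = -211/8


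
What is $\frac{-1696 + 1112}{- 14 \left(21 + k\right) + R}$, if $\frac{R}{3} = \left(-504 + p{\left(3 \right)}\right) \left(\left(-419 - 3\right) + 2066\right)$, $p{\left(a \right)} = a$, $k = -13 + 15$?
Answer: $\frac{292}{1235627} \approx 0.00023632$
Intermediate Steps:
$k = 2$
$R = -2470932$ ($R = 3 \left(-504 + 3\right) \left(\left(-419 - 3\right) + 2066\right) = 3 \left(- 501 \left(\left(-419 - 3\right) + 2066\right)\right) = 3 \left(- 501 \left(-422 + 2066\right)\right) = 3 \left(\left(-501\right) 1644\right) = 3 \left(-823644\right) = -2470932$)
$\frac{-1696 + 1112}{- 14 \left(21 + k\right) + R} = \frac{-1696 + 1112}{- 14 \left(21 + 2\right) - 2470932} = - \frac{584}{\left(-14\right) 23 - 2470932} = - \frac{584}{-322 - 2470932} = - \frac{584}{-2471254} = \left(-584\right) \left(- \frac{1}{2471254}\right) = \frac{292}{1235627}$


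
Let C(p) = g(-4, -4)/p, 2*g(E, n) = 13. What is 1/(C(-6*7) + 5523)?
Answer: 84/463919 ≈ 0.00018107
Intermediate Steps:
g(E, n) = 13/2 (g(E, n) = (1/2)*13 = 13/2)
C(p) = 13/(2*p)
1/(C(-6*7) + 5523) = 1/(13/(2*((-6*7))) + 5523) = 1/((13/2)/(-42) + 5523) = 1/((13/2)*(-1/42) + 5523) = 1/(-13/84 + 5523) = 1/(463919/84) = 84/463919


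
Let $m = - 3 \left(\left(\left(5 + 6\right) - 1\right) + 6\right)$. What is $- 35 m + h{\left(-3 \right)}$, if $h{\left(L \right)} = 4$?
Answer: $1684$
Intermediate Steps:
$m = -48$ ($m = - 3 \left(\left(11 - 1\right) + 6\right) = - 3 \left(10 + 6\right) = \left(-3\right) 16 = -48$)
$- 35 m + h{\left(-3 \right)} = \left(-35\right) \left(-48\right) + 4 = 1680 + 4 = 1684$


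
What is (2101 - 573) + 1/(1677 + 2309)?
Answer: 6090609/3986 ≈ 1528.0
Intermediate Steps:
(2101 - 573) + 1/(1677 + 2309) = 1528 + 1/3986 = 6090609/3986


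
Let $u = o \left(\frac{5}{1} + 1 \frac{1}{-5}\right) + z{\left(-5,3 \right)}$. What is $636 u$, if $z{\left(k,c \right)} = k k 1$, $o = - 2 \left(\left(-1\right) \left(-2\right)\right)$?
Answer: $\frac{18444}{5} \approx 3688.8$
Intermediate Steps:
$o = -4$ ($o = \left(-2\right) 2 = -4$)
$z{\left(k,c \right)} = k^{2}$ ($z{\left(k,c \right)} = k^{2} \cdot 1 = k^{2}$)
$u = \frac{29}{5}$ ($u = - 4 \left(\frac{5}{1} + 1 \frac{1}{-5}\right) + \left(-5\right)^{2} = - 4 \left(5 \cdot 1 + 1 \left(- \frac{1}{5}\right)\right) + 25 = - 4 \left(5 - \frac{1}{5}\right) + 25 = \left(-4\right) \frac{24}{5} + 25 = - \frac{96}{5} + 25 = \frac{29}{5} \approx 5.8$)
$636 u = 636 \cdot \frac{29}{5} = \frac{18444}{5}$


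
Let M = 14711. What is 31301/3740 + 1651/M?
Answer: 466643751/55019140 ≈ 8.4815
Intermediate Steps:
31301/3740 + 1651/M = 31301/3740 + 1651/14711 = 466643751/55019140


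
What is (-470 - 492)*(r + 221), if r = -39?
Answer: -175084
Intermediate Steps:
(-470 - 492)*(r + 221) = (-470 - 492)*(-39 + 221) = -962*182 = -175084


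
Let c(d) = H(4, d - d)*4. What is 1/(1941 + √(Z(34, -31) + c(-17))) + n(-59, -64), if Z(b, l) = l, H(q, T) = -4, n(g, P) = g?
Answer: (-59*√47 + 114518*I)/(√47 - 1941*I) ≈ -59.0 - 1.8197e-6*I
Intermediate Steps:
c(d) = -16 (c(d) = -4*4 = -16)
1/(1941 + √(Z(34, -31) + c(-17))) + n(-59, -64) = 1/(1941 + √(-31 - 16)) - 59 = 1/(1941 + √(-47)) - 59 = 1/(1941 + I*√47) - 59 = -59 + 1/(1941 + I*√47)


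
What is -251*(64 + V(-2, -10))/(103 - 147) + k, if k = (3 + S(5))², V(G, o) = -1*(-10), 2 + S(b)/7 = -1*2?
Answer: 23037/22 ≈ 1047.1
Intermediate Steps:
S(b) = -28 (S(b) = -14 + 7*(-1*2) = -14 + 7*(-2) = -14 - 14 = -28)
V(G, o) = 10
k = 625 (k = (3 - 28)² = (-25)² = 625)
-251*(64 + V(-2, -10))/(103 - 147) + k = -251*(64 + 10)/(103 - 147) + 625 = -18574/(-44) + 625 = -18574*(-1)/44 + 625 = -251*(-37/22) + 625 = 9287/22 + 625 = 23037/22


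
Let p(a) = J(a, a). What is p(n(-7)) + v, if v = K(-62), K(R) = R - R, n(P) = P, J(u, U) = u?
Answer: -7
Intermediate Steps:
K(R) = 0
v = 0
p(a) = a
p(n(-7)) + v = -7 + 0 = -7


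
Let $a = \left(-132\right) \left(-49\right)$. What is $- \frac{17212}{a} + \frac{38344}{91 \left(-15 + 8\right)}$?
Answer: $- \frac{1321291}{21021} \approx -62.856$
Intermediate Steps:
$a = 6468$
$- \frac{17212}{a} + \frac{38344}{91 \left(-15 + 8\right)} = - \frac{17212}{6468} + \frac{38344}{91 \left(-15 + 8\right)} = \left(-17212\right) \frac{1}{6468} + \frac{38344}{91 \left(-7\right)} = - \frac{4303}{1617} + \frac{38344}{-637} = - \frac{4303}{1617} + 38344 \left(- \frac{1}{637}\right) = - \frac{4303}{1617} - \frac{38344}{637} = - \frac{1321291}{21021}$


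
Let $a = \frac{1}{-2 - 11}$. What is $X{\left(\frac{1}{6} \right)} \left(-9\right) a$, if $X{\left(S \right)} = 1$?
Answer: $\frac{9}{13} \approx 0.69231$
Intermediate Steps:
$a = - \frac{1}{13}$ ($a = \frac{1}{-13} = - \frac{1}{13} \approx -0.076923$)
$X{\left(\frac{1}{6} \right)} \left(-9\right) a = 1 \left(-9\right) \left(- \frac{1}{13}\right) = \left(-9\right) \left(- \frac{1}{13}\right) = \frac{9}{13}$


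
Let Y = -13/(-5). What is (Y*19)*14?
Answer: 3458/5 ≈ 691.60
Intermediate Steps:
Y = 13/5 (Y = -13*(-1/5) = 13/5 ≈ 2.6000)
(Y*19)*14 = ((13/5)*19)*14 = (247/5)*14 = 3458/5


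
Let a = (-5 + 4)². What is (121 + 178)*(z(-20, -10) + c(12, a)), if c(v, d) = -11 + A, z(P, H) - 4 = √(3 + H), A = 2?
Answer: -1495 + 299*I*√7 ≈ -1495.0 + 791.08*I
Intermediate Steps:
z(P, H) = 4 + √(3 + H)
a = 1 (a = (-1)² = 1)
c(v, d) = -9 (c(v, d) = -11 + 2 = -9)
(121 + 178)*(z(-20, -10) + c(12, a)) = (121 + 178)*((4 + √(3 - 10)) - 9) = 299*((4 + √(-7)) - 9) = 299*((4 + I*√7) - 9) = 299*(-5 + I*√7) = -1495 + 299*I*√7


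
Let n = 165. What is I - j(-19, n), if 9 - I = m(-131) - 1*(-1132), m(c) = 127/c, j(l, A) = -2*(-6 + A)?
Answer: -105328/131 ≈ -804.03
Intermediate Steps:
j(l, A) = 12 - 2*A
I = -146986/131 (I = 9 - (127/(-131) - 1*(-1132)) = 9 - (127*(-1/131) + 1132) = 9 - (-127/131 + 1132) = 9 - 1*148165/131 = 9 - 148165/131 = -146986/131 ≈ -1122.0)
I - j(-19, n) = -146986/131 - (12 - 2*165) = -146986/131 - (12 - 330) = -146986/131 - 1*(-318) = -146986/131 + 318 = -105328/131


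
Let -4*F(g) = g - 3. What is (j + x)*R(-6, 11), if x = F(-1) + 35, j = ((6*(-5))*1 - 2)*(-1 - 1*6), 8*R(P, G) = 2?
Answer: 65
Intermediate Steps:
F(g) = ¾ - g/4 (F(g) = -(g - 3)/4 = -(-3 + g)/4 = ¾ - g/4)
R(P, G) = ¼ (R(P, G) = (⅛)*2 = ¼)
j = 224 (j = (-30*1 - 2)*(-1 - 6) = (-30 - 2)*(-7) = -32*(-7) = 224)
x = 36 (x = (¾ - ¼*(-1)) + 35 = (¾ + ¼) + 35 = 1 + 35 = 36)
(j + x)*R(-6, 11) = (224 + 36)*(¼) = 260*(¼) = 65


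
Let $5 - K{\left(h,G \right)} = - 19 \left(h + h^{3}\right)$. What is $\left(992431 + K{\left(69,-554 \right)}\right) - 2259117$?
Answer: $4976301$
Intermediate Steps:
$K{\left(h,G \right)} = 5 + 19 h + 19 h^{3}$ ($K{\left(h,G \right)} = 5 - - 19 \left(h + h^{3}\right) = 5 - \left(- 19 h - 19 h^{3}\right) = 5 + \left(19 h + 19 h^{3}\right) = 5 + 19 h + 19 h^{3}$)
$\left(992431 + K{\left(69,-554 \right)}\right) - 2259117 = \left(992431 + \left(5 + 19 \cdot 69 + 19 \cdot 69^{3}\right)\right) - 2259117 = \left(992431 + \left(5 + 1311 + 19 \cdot 328509\right)\right) - 2259117 = \left(992431 + \left(5 + 1311 + 6241671\right)\right) - 2259117 = \left(992431 + 6242987\right) - 2259117 = 7235418 - 2259117 = 4976301$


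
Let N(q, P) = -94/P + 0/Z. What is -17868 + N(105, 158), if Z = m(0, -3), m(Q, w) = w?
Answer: -1411619/79 ≈ -17869.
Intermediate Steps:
Z = -3
N(q, P) = -94/P (N(q, P) = -94/P + 0/(-3) = -94/P + 0*(-⅓) = -94/P + 0 = -94/P)
-17868 + N(105, 158) = -17868 - 94/158 = -17868 - 94*1/158 = -17868 - 47/79 = -1411619/79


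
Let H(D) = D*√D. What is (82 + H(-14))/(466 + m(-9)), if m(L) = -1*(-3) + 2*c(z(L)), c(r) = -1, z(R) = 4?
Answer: 82/467 - 14*I*√14/467 ≈ 0.17559 - 0.11217*I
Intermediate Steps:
H(D) = D^(3/2)
m(L) = 1 (m(L) = -1*(-3) + 2*(-1) = 3 - 2 = 1)
(82 + H(-14))/(466 + m(-9)) = (82 + (-14)^(3/2))/(466 + 1) = (82 - 14*I*√14)/467 = (82 - 14*I*√14)*(1/467) = 82/467 - 14*I*√14/467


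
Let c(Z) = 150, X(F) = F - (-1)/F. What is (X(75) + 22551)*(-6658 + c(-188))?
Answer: -11043757108/75 ≈ -1.4725e+8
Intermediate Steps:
X(F) = F + 1/F
(X(75) + 22551)*(-6658 + c(-188)) = ((75 + 1/75) + 22551)*(-6658 + 150) = ((75 + 1/75) + 22551)*(-6508) = (5626/75 + 22551)*(-6508) = (1696951/75)*(-6508) = -11043757108/75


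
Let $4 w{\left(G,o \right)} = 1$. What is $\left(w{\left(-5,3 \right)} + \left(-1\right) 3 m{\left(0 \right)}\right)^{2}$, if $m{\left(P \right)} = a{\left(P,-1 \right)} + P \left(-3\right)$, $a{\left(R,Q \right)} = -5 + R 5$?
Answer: $\frac{3721}{16} \approx 232.56$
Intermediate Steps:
$a{\left(R,Q \right)} = -5 + 5 R$
$w{\left(G,o \right)} = \frac{1}{4}$ ($w{\left(G,o \right)} = \frac{1}{4} \cdot 1 = \frac{1}{4}$)
$m{\left(P \right)} = -5 + 2 P$ ($m{\left(P \right)} = \left(-5 + 5 P\right) + P \left(-3\right) = \left(-5 + 5 P\right) - 3 P = -5 + 2 P$)
$\left(w{\left(-5,3 \right)} + \left(-1\right) 3 m{\left(0 \right)}\right)^{2} = \left(\frac{1}{4} + \left(-1\right) 3 \left(-5 + 2 \cdot 0\right)\right)^{2} = \left(\frac{1}{4} - 3 \left(-5 + 0\right)\right)^{2} = \left(\frac{1}{4} - -15\right)^{2} = \left(\frac{1}{4} + 15\right)^{2} = \left(\frac{61}{4}\right)^{2} = \frac{3721}{16}$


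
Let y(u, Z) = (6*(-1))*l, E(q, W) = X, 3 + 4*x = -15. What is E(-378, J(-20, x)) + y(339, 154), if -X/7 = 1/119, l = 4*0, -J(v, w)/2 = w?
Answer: -1/17 ≈ -0.058824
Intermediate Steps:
x = -9/2 (x = -¾ + (¼)*(-15) = -¾ - 15/4 = -9/2 ≈ -4.5000)
J(v, w) = -2*w
l = 0
X = -1/17 (X = -7/119 = -7*1/119 = -1/17 ≈ -0.058824)
E(q, W) = -1/17
y(u, Z) = 0 (y(u, Z) = (6*(-1))*0 = -6*0 = 0)
E(-378, J(-20, x)) + y(339, 154) = -1/17 + 0 = -1/17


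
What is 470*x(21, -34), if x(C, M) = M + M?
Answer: -31960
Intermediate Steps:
x(C, M) = 2*M
470*x(21, -34) = 470*(2*(-34)) = 470*(-68) = -31960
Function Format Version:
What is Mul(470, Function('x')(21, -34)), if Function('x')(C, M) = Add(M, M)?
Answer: -31960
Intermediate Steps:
Function('x')(C, M) = Mul(2, M)
Mul(470, Function('x')(21, -34)) = Mul(470, Mul(2, -34)) = Mul(470, -68) = -31960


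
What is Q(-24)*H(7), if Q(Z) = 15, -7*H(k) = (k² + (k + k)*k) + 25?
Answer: -2580/7 ≈ -368.57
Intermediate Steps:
H(k) = -25/7 - 3*k²/7 (H(k) = -((k² + (k + k)*k) + 25)/7 = -((k² + (2*k)*k) + 25)/7 = -((k² + 2*k²) + 25)/7 = -(3*k² + 25)/7 = -(25 + 3*k²)/7 = -25/7 - 3*k²/7)
Q(-24)*H(7) = 15*(-25/7 - 3/7*7²) = 15*(-25/7 - 3/7*49) = 15*(-25/7 - 21) = 15*(-172/7) = -2580/7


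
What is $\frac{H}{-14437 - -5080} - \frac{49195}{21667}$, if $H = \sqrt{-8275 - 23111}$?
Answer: $- \frac{49195}{21667} - \frac{i \sqrt{31386}}{9357} \approx -2.2705 - 0.018934 i$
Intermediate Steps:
$H = i \sqrt{31386}$ ($H = \sqrt{-31386} = i \sqrt{31386} \approx 177.16 i$)
$\frac{H}{-14437 - -5080} - \frac{49195}{21667} = \frac{i \sqrt{31386}}{-14437 - -5080} - \frac{49195}{21667} = \frac{i \sqrt{31386}}{-14437 + 5080} - \frac{49195}{21667} = \frac{i \sqrt{31386}}{-9357} - \frac{49195}{21667} = i \sqrt{31386} \left(- \frac{1}{9357}\right) - \frac{49195}{21667} = - \frac{i \sqrt{31386}}{9357} - \frac{49195}{21667} = - \frac{49195}{21667} - \frac{i \sqrt{31386}}{9357}$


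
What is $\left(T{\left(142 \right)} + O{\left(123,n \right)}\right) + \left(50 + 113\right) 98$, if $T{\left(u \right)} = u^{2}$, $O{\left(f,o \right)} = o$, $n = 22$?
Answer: $36160$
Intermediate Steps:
$\left(T{\left(142 \right)} + O{\left(123,n \right)}\right) + \left(50 + 113\right) 98 = \left(142^{2} + 22\right) + \left(50 + 113\right) 98 = \left(20164 + 22\right) + 163 \cdot 98 = 20186 + 15974 = 36160$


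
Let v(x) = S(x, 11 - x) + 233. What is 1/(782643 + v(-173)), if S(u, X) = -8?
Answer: 1/782868 ≈ 1.2774e-6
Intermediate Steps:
v(x) = 225 (v(x) = -8 + 233 = 225)
1/(782643 + v(-173)) = 1/(782643 + 225) = 1/782868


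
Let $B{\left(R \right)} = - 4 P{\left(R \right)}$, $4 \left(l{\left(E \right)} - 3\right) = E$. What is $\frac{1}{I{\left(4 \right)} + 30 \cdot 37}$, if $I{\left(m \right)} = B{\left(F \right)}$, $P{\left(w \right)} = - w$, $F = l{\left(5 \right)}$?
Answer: $\frac{1}{1127} \approx 0.00088731$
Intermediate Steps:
$l{\left(E \right)} = 3 + \frac{E}{4}$
$F = \frac{17}{4}$ ($F = 3 + \frac{1}{4} \cdot 5 = 3 + \frac{5}{4} = \frac{17}{4} \approx 4.25$)
$B{\left(R \right)} = 4 R$ ($B{\left(R \right)} = - 4 \left(- R\right) = 4 R$)
$I{\left(m \right)} = 17$ ($I{\left(m \right)} = 4 \cdot \frac{17}{4} = 17$)
$\frac{1}{I{\left(4 \right)} + 30 \cdot 37} = \frac{1}{17 + 30 \cdot 37} = \frac{1}{17 + 1110} = \frac{1}{1127}$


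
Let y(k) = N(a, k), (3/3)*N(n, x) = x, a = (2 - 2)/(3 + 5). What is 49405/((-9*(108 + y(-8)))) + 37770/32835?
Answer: -21176269/394020 ≈ -53.744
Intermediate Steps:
a = 0 (a = 0/8 = 0*(1/8) = 0)
N(n, x) = x
y(k) = k
49405/((-9*(108 + y(-8)))) + 37770/32835 = 49405/((-9*(108 - 8))) + 37770/32835 = 49405/((-9*100)) + 37770*(1/32835) = 49405/(-900) + 2518/2189 = 49405*(-1/900) + 2518/2189 = -9881/180 + 2518/2189 = -21176269/394020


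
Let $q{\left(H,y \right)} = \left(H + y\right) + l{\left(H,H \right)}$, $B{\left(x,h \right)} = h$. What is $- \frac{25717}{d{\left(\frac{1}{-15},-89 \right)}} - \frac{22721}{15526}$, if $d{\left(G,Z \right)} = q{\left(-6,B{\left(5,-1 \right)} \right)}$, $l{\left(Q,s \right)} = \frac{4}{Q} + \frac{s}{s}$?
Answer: $\frac{598696003}{155260} \approx 3856.1$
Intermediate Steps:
$l{\left(Q,s \right)} = 1 + \frac{4}{Q}$ ($l{\left(Q,s \right)} = \frac{4}{Q} + 1 = 1 + \frac{4}{Q}$)
$q{\left(H,y \right)} = H + y + \frac{4 + H}{H}$ ($q{\left(H,y \right)} = \left(H + y\right) + \frac{4 + H}{H} = H + y + \frac{4 + H}{H}$)
$d{\left(G,Z \right)} = - \frac{20}{3}$ ($d{\left(G,Z \right)} = 1 - 6 - 1 + \frac{4}{-6} = 1 - 6 - 1 + 4 \left(- \frac{1}{6}\right) = 1 - 6 - 1 - \frac{2}{3} = - \frac{20}{3}$)
$- \frac{25717}{d{\left(\frac{1}{-15},-89 \right)}} - \frac{22721}{15526} = - \frac{25717}{- \frac{20}{3}} - \frac{22721}{15526} = \left(-25717\right) \left(- \frac{3}{20}\right) - \frac{22721}{15526} = \frac{77151}{20} - \frac{22721}{15526} = \frac{598696003}{155260}$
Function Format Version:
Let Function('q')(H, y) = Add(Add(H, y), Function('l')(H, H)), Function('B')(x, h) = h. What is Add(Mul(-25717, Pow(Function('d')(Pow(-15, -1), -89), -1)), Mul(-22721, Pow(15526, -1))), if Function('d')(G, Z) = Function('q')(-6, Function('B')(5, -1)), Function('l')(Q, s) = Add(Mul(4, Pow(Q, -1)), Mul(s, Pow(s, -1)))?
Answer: Rational(598696003, 155260) ≈ 3856.1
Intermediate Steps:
Function('l')(Q, s) = Add(1, Mul(4, Pow(Q, -1))) (Function('l')(Q, s) = Add(Mul(4, Pow(Q, -1)), 1) = Add(1, Mul(4, Pow(Q, -1))))
Function('q')(H, y) = Add(H, y, Mul(Pow(H, -1), Add(4, H))) (Function('q')(H, y) = Add(Add(H, y), Mul(Pow(H, -1), Add(4, H))) = Add(H, y, Mul(Pow(H, -1), Add(4, H))))
Function('d')(G, Z) = Rational(-20, 3) (Function('d')(G, Z) = Add(1, -6, -1, Mul(4, Pow(-6, -1))) = Add(1, -6, -1, Mul(4, Rational(-1, 6))) = Add(1, -6, -1, Rational(-2, 3)) = Rational(-20, 3))
Add(Mul(-25717, Pow(Function('d')(Pow(-15, -1), -89), -1)), Mul(-22721, Pow(15526, -1))) = Add(Mul(-25717, Pow(Rational(-20, 3), -1)), Mul(-22721, Pow(15526, -1))) = Add(Mul(-25717, Rational(-3, 20)), Mul(-22721, Rational(1, 15526))) = Add(Rational(77151, 20), Rational(-22721, 15526)) = Rational(598696003, 155260)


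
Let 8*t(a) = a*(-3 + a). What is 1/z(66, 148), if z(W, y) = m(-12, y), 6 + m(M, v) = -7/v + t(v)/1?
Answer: 148/396115 ≈ 0.00037363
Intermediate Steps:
t(a) = a*(-3 + a)/8 (t(a) = (a*(-3 + a))/8 = a*(-3 + a)/8)
m(M, v) = -6 - 7/v + v*(-3 + v)/8 (m(M, v) = -6 + (-7/v + (v*(-3 + v)/8)/1) = -6 + (-7/v + (v*(-3 + v)/8)*1) = -6 + (-7/v + v*(-3 + v)/8) = -6 - 7/v + v*(-3 + v)/8)
z(W, y) = (-56 + y*(-48 + y*(-3 + y)))/(8*y)
1/z(66, 148) = 1/((⅛)*(-56 + 148*(-48 + 148*(-3 + 148)))/148) = 1/((⅛)*(1/148)*(-56 + 148*(-48 + 148*145))) = 1/((⅛)*(1/148)*(-56 + 148*(-48 + 21460))) = 1/((⅛)*(1/148)*(-56 + 148*21412)) = 1/((⅛)*(1/148)*(-56 + 3168976)) = 1/((⅛)*(1/148)*3168920) = 1/(396115/148) = 148/396115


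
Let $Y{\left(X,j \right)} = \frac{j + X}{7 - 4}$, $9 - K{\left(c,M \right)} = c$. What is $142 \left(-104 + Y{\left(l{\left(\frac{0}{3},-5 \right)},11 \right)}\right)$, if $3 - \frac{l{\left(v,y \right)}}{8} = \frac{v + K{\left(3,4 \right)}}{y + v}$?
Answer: $- \frac{189854}{15} \approx -12657.0$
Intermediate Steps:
$K{\left(c,M \right)} = 9 - c$
$l{\left(v,y \right)} = 24 - \frac{8 \left(6 + v\right)}{v + y}$ ($l{\left(v,y \right)} = 24 - 8 \frac{v + \left(9 - 3\right)}{y + v} = 24 - 8 \frac{v + \left(9 - 3\right)}{v + y} = 24 - 8 \frac{v + 6}{v + y} = 24 - 8 \frac{6 + v}{v + y} = 24 - \frac{8 \left(6 + v\right)}{v + y}$)
$Y{\left(X,j \right)} = \frac{X}{3} + \frac{j}{3}$ ($Y{\left(X,j \right)} = \frac{X + j}{3} = \left(X + j\right) \frac{1}{3} = \frac{X}{3} + \frac{j}{3}$)
$142 \left(-104 + Y{\left(l{\left(\frac{0}{3},-5 \right)},11 \right)}\right) = 142 \left(-104 + \left(\frac{8 \frac{1}{\frac{0}{3} - 5} \left(-6 + 2 \cdot \frac{0}{3} + 3 \left(-5\right)\right)}{3} + \frac{1}{3} \cdot 11\right)\right) = 142 \left(-104 + \left(\frac{8 \frac{1}{0 \cdot \frac{1}{3} - 5} \left(-6 + 2 \cdot 0 \cdot \frac{1}{3} - 15\right)}{3} + \frac{11}{3}\right)\right) = 142 \left(-104 + \left(\frac{8 \frac{1}{0 - 5} \left(-6 + 2 \cdot 0 - 15\right)}{3} + \frac{11}{3}\right)\right) = 142 \left(-104 + \left(\frac{8 \frac{1}{-5} \left(-6 + 0 - 15\right)}{3} + \frac{11}{3}\right)\right) = 142 \left(-104 + \left(\frac{8 \left(- \frac{1}{5}\right) \left(-21\right)}{3} + \frac{11}{3}\right)\right) = 142 \left(-104 + \left(\frac{1}{3} \cdot \frac{168}{5} + \frac{11}{3}\right)\right) = 142 \left(-104 + \left(\frac{56}{5} + \frac{11}{3}\right)\right) = 142 \left(-104 + \frac{223}{15}\right) = 142 \left(- \frac{1337}{15}\right) = - \frac{189854}{15}$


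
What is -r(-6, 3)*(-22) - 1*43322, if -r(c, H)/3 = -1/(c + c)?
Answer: -86655/2 ≈ -43328.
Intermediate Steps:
r(c, H) = 3/(2*c) (r(c, H) = -(-3)/(c + c) = -(-3)/(2*c) = 3/(2*c))
-r(-6, 3)*(-22) - 1*43322 = -3/(2*(-6))*(-22) - 1*43322 = -3*(-1)/(2*6)*(-22) - 43322 = -1*(-1/4)*(-22) - 43322 = (1/4)*(-22) - 43322 = -11/2 - 43322 = -86655/2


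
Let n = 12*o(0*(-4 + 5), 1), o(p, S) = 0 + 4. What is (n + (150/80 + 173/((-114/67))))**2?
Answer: 557951641/207936 ≈ 2683.3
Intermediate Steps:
o(p, S) = 4
n = 48 (n = 12*4 = 48)
(n + (150/80 + 173/((-114/67))))**2 = (48 + (150/80 + 173/((-114/67))))**2 = (48 + (150*(1/80) + 173/((-114*1/67))))**2 = (48 + (15/8 + 173/(-114/67)))**2 = (48 + (15/8 + 173*(-67/114)))**2 = (48 + (15/8 - 11591/114))**2 = (48 - 45509/456)**2 = (-23621/456)**2 = 557951641/207936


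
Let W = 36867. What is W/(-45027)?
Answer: -12289/15009 ≈ -0.81878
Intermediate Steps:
W/(-45027) = 36867/(-45027) = 36867*(-1/45027) = -12289/15009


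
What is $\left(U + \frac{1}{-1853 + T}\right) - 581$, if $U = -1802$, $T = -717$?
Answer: $- \frac{6124311}{2570} \approx -2383.0$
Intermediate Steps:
$\left(U + \frac{1}{-1853 + T}\right) - 581 = \left(-1802 + \frac{1}{-1853 - 717}\right) - 581 = \left(-1802 + \frac{1}{-2570}\right) - 581 = \left(-1802 - \frac{1}{2570}\right) - 581 = - \frac{4631141}{2570} - 581 = - \frac{6124311}{2570}$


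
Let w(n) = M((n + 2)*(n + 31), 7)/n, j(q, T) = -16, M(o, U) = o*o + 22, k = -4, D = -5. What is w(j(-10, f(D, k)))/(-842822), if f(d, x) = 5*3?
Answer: 22061/6742576 ≈ 0.0032719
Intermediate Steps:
M(o, U) = 22 + o² (M(o, U) = o² + 22 = 22 + o²)
f(d, x) = 15
w(n) = (22 + (2 + n)²*(31 + n)²)/n (w(n) = (22 + ((n + 2)*(n + 31))²)/n = (22 + ((2 + n)*(31 + n))²)/n = (22 + (2 + n)²*(31 + n)²)/n)
w(j(-10, f(D, k)))/(-842822) = ((22 + (62 + (-16)² + 33*(-16))²)/(-16))/(-842822) = -(22 + (62 + 256 - 528)²)/16*(-1/842822) = -(22 + (-210)²)/16*(-1/842822) = -(22 + 44100)/16*(-1/842822) = -1/16*44122*(-1/842822) = -22061/8*(-1/842822) = 22061/6742576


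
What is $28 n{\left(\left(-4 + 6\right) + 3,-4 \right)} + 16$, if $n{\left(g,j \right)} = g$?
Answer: $156$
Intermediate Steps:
$28 n{\left(\left(-4 + 6\right) + 3,-4 \right)} + 16 = 28 \left(\left(-4 + 6\right) + 3\right) + 16 = 28 \left(2 + 3\right) + 16 = 28 \cdot 5 + 16 = 140 + 16 = 156$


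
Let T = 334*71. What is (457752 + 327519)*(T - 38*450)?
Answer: 5193782394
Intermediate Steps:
T = 23714
(457752 + 327519)*(T - 38*450) = (457752 + 327519)*(23714 - 38*450) = 785271*(23714 - 17100) = 785271*6614 = 5193782394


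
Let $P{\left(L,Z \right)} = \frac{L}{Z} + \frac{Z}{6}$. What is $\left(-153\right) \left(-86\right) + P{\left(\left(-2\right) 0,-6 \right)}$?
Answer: $13157$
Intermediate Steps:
$P{\left(L,Z \right)} = \frac{Z}{6} + \frac{L}{Z}$ ($P{\left(L,Z \right)} = \frac{L}{Z} + Z \frac{1}{6} = \frac{L}{Z} + \frac{Z}{6} = \frac{Z}{6} + \frac{L}{Z}$)
$\left(-153\right) \left(-86\right) + P{\left(\left(-2\right) 0,-6 \right)} = \left(-153\right) \left(-86\right) + \left(\frac{1}{6} \left(-6\right) + \frac{\left(-2\right) 0}{-6}\right) = 13158 + \left(-1 + 0 \left(- \frac{1}{6}\right)\right) = 13158 + \left(-1 + 0\right) = 13158 - 1 = 13157$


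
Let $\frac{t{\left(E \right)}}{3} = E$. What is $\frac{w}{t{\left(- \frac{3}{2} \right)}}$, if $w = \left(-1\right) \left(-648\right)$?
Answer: $-144$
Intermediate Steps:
$t{\left(E \right)} = 3 E$
$w = 648$
$\frac{w}{t{\left(- \frac{3}{2} \right)}} = \frac{648}{3 \left(- \frac{3}{2}\right)} = \frac{648}{- \frac{9}{2}} = 648 \left(- \frac{2}{9}\right) = -144$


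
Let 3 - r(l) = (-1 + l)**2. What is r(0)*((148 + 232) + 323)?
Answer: 1406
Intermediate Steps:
r(l) = 3 - (-1 + l)**2
r(0)*((148 + 232) + 323) = (3 - (-1 + 0)**2)*((148 + 232) + 323) = (3 - 1*(-1)**2)*(380 + 323) = (3 - 1*1)*703 = (3 - 1)*703 = 2*703 = 1406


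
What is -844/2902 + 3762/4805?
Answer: 3430952/6972055 ≈ 0.49210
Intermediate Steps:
-844/2902 + 3762/4805 = -844*1/2902 + 3762*(1/4805) = -422/1451 + 3762/4805 = 3430952/6972055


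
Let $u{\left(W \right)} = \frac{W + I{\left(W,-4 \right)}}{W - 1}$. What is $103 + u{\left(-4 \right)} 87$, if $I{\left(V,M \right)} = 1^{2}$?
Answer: $\frac{776}{5} \approx 155.2$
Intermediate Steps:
$I{\left(V,M \right)} = 1$
$u{\left(W \right)} = \frac{1 + W}{-1 + W}$ ($u{\left(W \right)} = \frac{W + 1}{W - 1} = \frac{1 + W}{-1 + W}$)
$103 + u{\left(-4 \right)} 87 = 103 + \frac{1 - 4}{-1 - 4} \cdot 87 = 103 + \frac{1}{-5} \left(-3\right) 87 = 103 + \left(- \frac{1}{5}\right) \left(-3\right) 87 = 103 + \frac{3}{5} \cdot 87 = 103 + \frac{261}{5} = \frac{776}{5}$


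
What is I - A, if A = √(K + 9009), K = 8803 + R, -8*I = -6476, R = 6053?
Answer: 1619/2 - √23865 ≈ 655.02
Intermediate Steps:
I = 1619/2 (I = -⅛*(-6476) = 1619/2 ≈ 809.50)
K = 14856 (K = 8803 + 6053 = 14856)
A = √23865 (A = √(14856 + 9009) = √23865 ≈ 154.48)
I - A = 1619/2 - √23865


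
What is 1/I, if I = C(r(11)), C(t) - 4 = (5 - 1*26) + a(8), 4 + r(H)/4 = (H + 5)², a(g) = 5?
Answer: -1/12 ≈ -0.083333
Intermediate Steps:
r(H) = -16 + 4*(5 + H)² (r(H) = -16 + 4*(H + 5)² = -16 + 4*(5 + H)²)
C(t) = -12 (C(t) = 4 + ((5 - 1*26) + 5) = 4 + ((5 - 26) + 5) = 4 + (-21 + 5) = 4 - 16 = -12)
I = -12
1/I = 1/(-12) = -1/12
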